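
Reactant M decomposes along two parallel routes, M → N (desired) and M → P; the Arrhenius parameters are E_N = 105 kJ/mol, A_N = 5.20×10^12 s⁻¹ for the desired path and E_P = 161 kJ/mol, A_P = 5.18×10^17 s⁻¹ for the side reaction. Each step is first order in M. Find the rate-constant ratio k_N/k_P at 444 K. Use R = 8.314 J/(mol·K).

38.9

With equal orders, S_{N/P} = k_N/k_P = (A_N/A_P)·exp[(E_P−E_N)/(RT)].
(E_P−E_N)/(RT) = (161−105)×10³/(8.314×444) = 56000/3691 = 15.17.
k_N/k_P = (5.20×10^12/5.18×10^17)·exp(15.17) = 1.004×10^-5 × 3.876×10^6 = 38.9.
Since E_N < E_P, lowering the temperature improves selectivity toward N.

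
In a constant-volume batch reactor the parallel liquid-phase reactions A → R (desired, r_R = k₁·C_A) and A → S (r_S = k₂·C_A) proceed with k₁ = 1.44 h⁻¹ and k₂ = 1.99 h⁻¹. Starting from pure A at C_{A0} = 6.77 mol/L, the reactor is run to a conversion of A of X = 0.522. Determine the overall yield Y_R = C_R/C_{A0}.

0.219

C_A = C_{A0}(1−X) = 3.236 mol/L.
Both paths are first order in A, so the instantaneous fraction to R is constant: dC_R/d(−C_A) = k₁/(k₁+k₂) = 0.4198.
C_R = 0.4198·(C_{A0}−C_A) = 0.4198×3.534 = 1.48 mol/L.
Y_R = C_R/C_{A0} = 1.484/6.77 = 0.219.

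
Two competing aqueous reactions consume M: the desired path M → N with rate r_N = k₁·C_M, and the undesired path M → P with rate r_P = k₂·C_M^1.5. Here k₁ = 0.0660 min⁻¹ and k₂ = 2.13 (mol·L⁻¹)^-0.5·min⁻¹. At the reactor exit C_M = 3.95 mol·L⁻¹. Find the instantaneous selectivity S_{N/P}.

S_{N/P} = r_N/r_P = (k₁·C_M)/(k₂·C_M^1.5) = (k₁/k₂)·C_M^-0.5.
= (0.0660×3.950) / (2.13×3.950^1.5) = 0.2607/16.72 = 0.0156.

0.0156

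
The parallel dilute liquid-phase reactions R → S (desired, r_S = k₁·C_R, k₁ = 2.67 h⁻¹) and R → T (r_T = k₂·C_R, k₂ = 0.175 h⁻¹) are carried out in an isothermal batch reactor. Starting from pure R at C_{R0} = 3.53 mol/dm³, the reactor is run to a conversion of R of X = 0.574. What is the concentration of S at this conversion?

1.90 mol/dm³

C_R = C_{R0}(1−X) = 1.504 mol/dm³.
Both paths are first order in R, so the instantaneous fraction to S is constant: dC_S/d(−C_R) = k₁/(k₁+k₂) = 0.9385.
C_S = 0.9385·(C_{R0}−C_R) = 0.9385×2.026 = 1.90 mol/dm³.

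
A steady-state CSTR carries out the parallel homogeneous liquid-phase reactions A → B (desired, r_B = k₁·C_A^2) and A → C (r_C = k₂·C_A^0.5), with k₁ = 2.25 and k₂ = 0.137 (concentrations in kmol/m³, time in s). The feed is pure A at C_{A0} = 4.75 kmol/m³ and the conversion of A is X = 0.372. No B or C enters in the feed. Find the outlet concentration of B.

1.75 kmol/m³

Exit C_A = C_{A0}(1−X) = 4.75×0.628 = 2.983 kmol/m³.
In a CSTR the entire volume is at exit conditions, so r_B = 2.25×2.983^2 = 20.02 and r_C = 0.137×2.983^0.5 = 0.2366.
Fraction of consumed A going to B: r_B/(r_B+r_C) = 0.9883.
C_B = 0.9883·C_{A0}·X = 0.9883×4.75×0.372 = 1.75 kmol/m³.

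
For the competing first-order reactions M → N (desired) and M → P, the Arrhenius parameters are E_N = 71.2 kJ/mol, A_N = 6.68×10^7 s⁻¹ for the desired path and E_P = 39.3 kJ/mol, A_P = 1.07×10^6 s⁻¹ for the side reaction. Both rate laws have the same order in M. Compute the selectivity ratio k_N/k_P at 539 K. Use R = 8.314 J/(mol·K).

k_N/k_P = (A_N/A_P)·exp[−(E_N−E_P)/(RT)] = (A_N/A_P)·exp[(E_P−E_N)/(RT)].
(E_P−E_N)/(RT) = (39.3−71.2)×10³/(8.314×539) = -31900/4481 = -7.119.
k_N/k_P = (6.68×10^7/1.07×10^6)·exp(-7.119) = 62.43 × 8.099×10^-4 = 0.0506.

0.0506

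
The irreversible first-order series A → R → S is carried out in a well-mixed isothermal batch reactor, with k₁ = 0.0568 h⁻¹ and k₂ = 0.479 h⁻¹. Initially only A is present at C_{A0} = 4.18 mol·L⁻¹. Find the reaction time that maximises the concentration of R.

Setting dC_R/dt = 0 gives t_opt = ln(k₂/k₁)/(k₂−k₁).
= ln(0.479/0.0568)/(0.479−0.0568) = ln(8.433)/0.4222 = 2.132/0.4222 = 5.05 h.

5.05 h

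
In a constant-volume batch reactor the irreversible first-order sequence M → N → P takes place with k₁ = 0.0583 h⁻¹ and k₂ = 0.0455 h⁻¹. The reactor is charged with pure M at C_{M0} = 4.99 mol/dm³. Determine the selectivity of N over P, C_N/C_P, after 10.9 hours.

3.31

Solving the coupled first-order balances gives C_N(t) = [k₁/(k₂−k₁)]·C_{M0}·(e^(−k₁t) − e^(−k₂t)).
e^(−k₁t) = e^(−0.0583×10.9) = e^(−0.6355) = 0.5297; e^(−k₂t) = e^(−0.4960) = 0.6090.
C_N = 0.0583×4.99/(0.0455−0.0583) × (0.5297−0.6090) = (-22.73)×(-0.07931) = 1.802 mol/dm³.
C_M = C_{M0}e^(−k₁t) = 2.643 mol/dm³, so C_P = C_{M0}−C_M−C_N = 0.5444 mol/dm³; C_N/C_P = 3.31.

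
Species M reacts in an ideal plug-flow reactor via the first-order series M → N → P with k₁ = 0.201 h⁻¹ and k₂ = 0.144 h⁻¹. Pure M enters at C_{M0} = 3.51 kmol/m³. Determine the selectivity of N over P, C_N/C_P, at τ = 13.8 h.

0.390

The intermediate concentration in a first-order A→B→C sequence is C_N = k₁C_{M0}(e^(−k₁τ) − e^(−k₂τ))/(k₂−k₁).
e^(−k₁τ) = e^(−0.201×13.8) = e^(−2.774) = 0.06242; e^(−k₂τ) = e^(−1.987) = 0.1371.
C_N = 0.201×3.51/(0.144−0.201) × (0.06242−0.1371) = (-12.38)×(-0.07465) = 0.9240 kmol/m³.
C_M = C_{M0}e^(−k₁τ) = 0.2191 kmol/m³, so C_P = C_{M0}−C_M−C_N = 2.367 kmol/m³; C_N/C_P = 0.390.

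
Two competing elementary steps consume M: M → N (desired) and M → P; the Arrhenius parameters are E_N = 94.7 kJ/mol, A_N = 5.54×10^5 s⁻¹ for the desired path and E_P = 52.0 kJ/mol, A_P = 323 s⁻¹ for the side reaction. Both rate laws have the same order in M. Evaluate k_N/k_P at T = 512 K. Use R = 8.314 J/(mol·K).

k_N/k_P = (A_N/A_P)·exp[−(E_N−E_P)/(RT)] = (A_N/A_P)·exp[(E_P−E_N)/(RT)].
(E_P−E_N)/(RT) = (52.0−94.7)×10³/(8.314×512) = -42700/4257 = -10.03.
k_N/k_P = (5.54×10^5/323)·exp(-10.03) = 1715 × 4.401×10^-5 = 0.0755.

0.0755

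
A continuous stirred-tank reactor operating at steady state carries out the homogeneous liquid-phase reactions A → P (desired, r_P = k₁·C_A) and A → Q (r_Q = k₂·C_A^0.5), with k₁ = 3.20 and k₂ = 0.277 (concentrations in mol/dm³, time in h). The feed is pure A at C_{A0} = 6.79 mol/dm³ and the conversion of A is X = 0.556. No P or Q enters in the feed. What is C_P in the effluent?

Exit C_A = C_{A0}(1−X) = 6.79×0.444 = 3.015 mol/dm³.
In a CSTR the entire volume is at exit conditions, so r_P = 3.20×3.015 = 9.647 and r_Q = 0.277×3.015^0.5 = 0.4810.
Fraction of consumed A going to P: r_P/(r_P+r_Q) = 0.9525.
C_P = 0.9525·C_{A0}·X = 0.9525×6.79×0.556 = 3.60 mol/dm³.

3.60 mol/dm³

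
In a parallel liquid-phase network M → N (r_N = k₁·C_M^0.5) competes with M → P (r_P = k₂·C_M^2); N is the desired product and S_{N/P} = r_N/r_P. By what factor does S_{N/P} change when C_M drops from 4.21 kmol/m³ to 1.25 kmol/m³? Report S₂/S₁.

6.18

S_{N/P} = (k₁/k₂)·C_M^-1.5, so S₂/S₁ = (C_{M,2}/C_{M,1})^-1.5.
= (1.25/4.21)^(-1.5) = (0.2969)^(-1.5) = 6.18.
Selectivity toward N rises as C_M falls — low-concentration operation is favoured.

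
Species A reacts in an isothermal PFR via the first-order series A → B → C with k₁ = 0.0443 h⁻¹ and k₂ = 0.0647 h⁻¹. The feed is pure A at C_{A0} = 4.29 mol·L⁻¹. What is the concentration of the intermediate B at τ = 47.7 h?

Solving the coupled first-order balances gives C_B(τ) = [k₁/(k₂−k₁)]·C_{A0}·(e^(−k₁τ) − e^(−k₂τ)).
e^(−k₁τ) = e^(−0.0443×47.7) = e^(−2.113) = 0.1209; e^(−k₂τ) = e^(−3.086) = 0.04568.
C_B = 0.0443×4.29/(0.0647−0.0443) × (0.1209−0.04568) = 9.316×0.07519 = 0.7004 mol·L⁻¹.

0.700 mol·L⁻¹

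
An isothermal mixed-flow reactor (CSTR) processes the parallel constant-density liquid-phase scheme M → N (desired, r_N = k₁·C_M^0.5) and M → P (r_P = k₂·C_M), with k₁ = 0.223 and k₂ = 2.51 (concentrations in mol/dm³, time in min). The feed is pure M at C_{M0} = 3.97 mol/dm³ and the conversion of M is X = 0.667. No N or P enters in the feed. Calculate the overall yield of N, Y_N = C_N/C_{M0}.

0.0478

Exit C_M = C_{M0}(1−X) = 3.97×0.333 = 1.322 mol/dm³.
In a CSTR the entire volume is at exit conditions, so r_N = 0.223×1.322^0.5 = 0.2564 and r_P = 2.51×1.322 = 3.318.
Fraction of consumed M going to N: r_N/(r_N+r_P) = 0.07173.
C_N = 0.07173·C_{M0}·X = 0.07173×3.97×0.667 = 0.190 mol/dm³; Y_N = C_N/C_{M0} = 0.0478.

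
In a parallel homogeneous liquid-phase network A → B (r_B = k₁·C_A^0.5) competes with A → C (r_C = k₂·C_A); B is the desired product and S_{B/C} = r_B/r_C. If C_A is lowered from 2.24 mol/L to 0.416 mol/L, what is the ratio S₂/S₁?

2.32

S_{B/C} = (k₁/k₂)·C_A^-0.5, so S₂/S₁ = (C_{A,2}/C_{A,1})^-0.5.
= (0.416/2.24)^(-0.5) = (0.1857)^(-0.5) = 2.32.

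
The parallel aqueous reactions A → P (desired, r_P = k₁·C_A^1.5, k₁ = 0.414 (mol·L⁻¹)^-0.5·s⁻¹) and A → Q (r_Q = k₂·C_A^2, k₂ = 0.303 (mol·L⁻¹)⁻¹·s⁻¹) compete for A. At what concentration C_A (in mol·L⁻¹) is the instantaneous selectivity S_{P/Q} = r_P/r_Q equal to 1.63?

0.703 mol·L⁻¹

S_{P/Q} = (k₁/k₂)·C_A^-0.5 ⇒ C_A = (S·k₂/k₁)^(-2).
= (1.63×0.303/0.414)^(-2) = (1.193)^(-2) = 0.703 mol·L⁻¹.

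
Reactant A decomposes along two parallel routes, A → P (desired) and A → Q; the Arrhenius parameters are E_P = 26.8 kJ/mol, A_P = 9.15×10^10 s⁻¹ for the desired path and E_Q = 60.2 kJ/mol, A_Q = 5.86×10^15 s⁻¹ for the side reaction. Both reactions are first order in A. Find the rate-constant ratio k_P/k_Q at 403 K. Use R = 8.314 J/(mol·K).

With equal orders, S_{P/Q} = k_P/k_Q = (A_P/A_Q)·exp[(E_Q−E_P)/(RT)].
(E_Q−E_P)/(RT) = (60.2−26.8)×10³/(8.314×403) = 33400/3351 = 9.969.
k_P/k_Q = (9.15×10^10/5.86×10^15)·exp(9.969) = 1.561×10^-5 × 21344 = 0.333.
Since E_P < E_Q, lowering the temperature improves selectivity toward P.

0.333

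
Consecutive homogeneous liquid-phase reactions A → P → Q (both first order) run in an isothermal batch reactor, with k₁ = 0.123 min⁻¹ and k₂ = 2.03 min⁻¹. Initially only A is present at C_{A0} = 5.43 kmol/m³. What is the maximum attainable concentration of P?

0.275 kmol/m³

For a first-order series the maximum intermediate yield is C_{P,max}/C_{A0} = (k₁/k₂)^[k₂/(k₂−k₁)].
= (0.123/2.03)^(2.03/(2.03−0.123)) = (0.06059)^(1.064) = 0.05057.
C_{P,max} = 0.05057×5.43 = 0.275 kmol/m³.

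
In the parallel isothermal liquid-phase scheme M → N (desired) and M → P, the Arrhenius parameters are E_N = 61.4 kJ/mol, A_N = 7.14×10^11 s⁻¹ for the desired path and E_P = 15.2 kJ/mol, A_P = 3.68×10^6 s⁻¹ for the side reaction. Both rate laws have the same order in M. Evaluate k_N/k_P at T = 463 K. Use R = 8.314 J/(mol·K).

k_N/k_P = (A_N/A_P)·exp[−(E_N−E_P)/(RT)] = (A_N/A_P)·exp[(E_P−E_N)/(RT)].
(E_P−E_N)/(RT) = (15.2−61.4)×10³/(8.314×463) = -46200/3849 = -12.00.
k_N/k_P = (7.14×10^11/3.68×10^6)·exp(-12.00) = 1.940×10^5 × 6.132×10^-6 = 1.19.
Since E_N > E_P, raising the temperature improves selectivity toward N.

1.19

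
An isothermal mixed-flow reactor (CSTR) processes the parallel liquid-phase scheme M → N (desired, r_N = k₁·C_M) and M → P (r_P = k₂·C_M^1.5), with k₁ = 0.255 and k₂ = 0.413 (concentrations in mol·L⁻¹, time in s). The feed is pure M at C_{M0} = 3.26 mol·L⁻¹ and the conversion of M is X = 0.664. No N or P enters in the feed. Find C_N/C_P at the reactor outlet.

0.590

Exit C_M = C_{M0}(1−X) = 3.26×0.336 = 1.095 mol·L⁻¹.
In a CSTR the entire volume is at exit conditions, so r_N = 0.255×1.095 = 0.2793 and r_P = 0.413×1.095^1.5 = 0.4735.
Overall selectivity = C_N/C_P = r_Nτ/(r_Pτ) = r_N/r_P = 0.590.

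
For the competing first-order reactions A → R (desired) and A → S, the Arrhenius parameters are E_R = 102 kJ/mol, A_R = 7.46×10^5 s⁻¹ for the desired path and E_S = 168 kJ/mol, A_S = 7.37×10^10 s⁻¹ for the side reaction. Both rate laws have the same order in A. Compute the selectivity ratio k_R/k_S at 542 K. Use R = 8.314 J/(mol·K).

23.2

Since both paths have the same order in A, the concentration cancels and S_{R/S} = k_R/k_S = (A_R/A_S)·exp[(E_S−E_R)/(RT)].
(E_S−E_R)/(RT) = (168−102)×10³/(8.314×542) = 66000/4506 = 14.65.
k_R/k_S = (7.46×10^5/7.37×10^10)·exp(14.65) = 1.012×10^-5 × 2.296×10^6 = 23.2.
Since E_R < E_S, lowering the temperature improves selectivity toward R.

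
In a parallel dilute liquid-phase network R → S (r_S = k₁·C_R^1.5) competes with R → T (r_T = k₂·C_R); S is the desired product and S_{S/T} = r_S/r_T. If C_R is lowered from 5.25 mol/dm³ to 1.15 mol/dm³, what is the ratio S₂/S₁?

0.468

S_{S/T} = (k₁/k₂)·C_R^0.5, so S₂/S₁ = (C_{R,2}/C_{R,1})^0.5.
= (1.15/5.25)^0.5 = (0.2190)^0.5 = 0.468.
Selectivity toward S falls as C_R falls — high-concentration operation is favoured.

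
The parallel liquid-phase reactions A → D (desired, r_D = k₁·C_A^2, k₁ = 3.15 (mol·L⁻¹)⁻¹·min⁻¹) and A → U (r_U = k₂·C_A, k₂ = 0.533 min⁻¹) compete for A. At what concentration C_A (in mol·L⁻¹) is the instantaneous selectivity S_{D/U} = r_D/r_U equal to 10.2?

1.73 mol·L⁻¹

S_{D/U} = (k₁/k₂)·C_A ⇒ C_A = S·k₂/k₁.
= 10.2×0.533/3.15 = 1.73 mol·L⁻¹.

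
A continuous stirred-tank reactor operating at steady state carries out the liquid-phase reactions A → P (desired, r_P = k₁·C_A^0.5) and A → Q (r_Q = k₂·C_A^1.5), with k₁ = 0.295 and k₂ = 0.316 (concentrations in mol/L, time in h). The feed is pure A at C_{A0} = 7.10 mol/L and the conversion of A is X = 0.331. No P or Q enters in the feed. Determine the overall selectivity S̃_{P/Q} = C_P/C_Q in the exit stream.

Exit C_A = C_{A0}(1−X) = 7.10×0.669 = 4.750 mol/L.
In a CSTR the entire volume is at exit conditions, so r_P = 0.295×4.750^0.5 = 0.6429 and r_Q = 0.316×4.750^1.5 = 3.271.
Overall selectivity = C_P/C_Q = r_Pτ/(r_Qτ) = r_P/r_Q = 0.197.

0.197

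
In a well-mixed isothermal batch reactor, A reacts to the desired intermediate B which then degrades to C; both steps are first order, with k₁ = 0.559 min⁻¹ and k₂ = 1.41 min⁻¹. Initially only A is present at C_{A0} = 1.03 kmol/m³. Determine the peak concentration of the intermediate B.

0.222 kmol/m³

Evaluating C_B at t_opt = ln(k₂/k₁)/(k₂−k₁) gives C_{B,max}/C_{A0} = (k₁/k₂)^[k₂/(k₂−k₁)].
= (0.559/1.41)^(1.41/(1.41−0.559)) = (0.3965)^(1.657) = 0.2159.
C_{B,max} = 0.2159×1.03 = 0.222 kmol/m³.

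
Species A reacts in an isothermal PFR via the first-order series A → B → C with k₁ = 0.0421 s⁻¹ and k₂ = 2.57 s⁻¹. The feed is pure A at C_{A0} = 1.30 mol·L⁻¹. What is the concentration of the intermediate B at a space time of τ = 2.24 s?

The intermediate concentration in a first-order A→B→C sequence is C_B = k₁C_{A0}(e^(−k₁τ) − e^(−k₂τ))/(k₂−k₁).
e^(−k₁τ) = e^(−0.0421×2.24) = e^(−0.09430) = 0.9100; e^(−k₂τ) = e^(−5.757) = 0.003161.
C_B = 0.0421×1.30/(2.57−0.0421) × (0.9100−0.003161) = 0.02165×0.9068 = 0.01963 mol·L⁻¹.

0.0196 mol·L⁻¹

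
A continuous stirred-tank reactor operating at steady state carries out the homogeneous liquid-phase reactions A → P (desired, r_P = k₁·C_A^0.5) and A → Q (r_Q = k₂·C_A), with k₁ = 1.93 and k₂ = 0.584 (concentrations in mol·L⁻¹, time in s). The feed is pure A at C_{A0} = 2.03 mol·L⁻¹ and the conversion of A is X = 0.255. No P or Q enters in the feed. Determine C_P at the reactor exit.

0.377 mol·L⁻¹

Exit C_A = C_{A0}(1−X) = 2.03×0.745 = 1.512 mol·L⁻¹.
In a CSTR the entire volume is at exit conditions, so r_P = 1.93×1.512^0.5 = 2.373 and r_Q = 0.584×1.512 = 0.8832.
Fraction of consumed A going to P: r_P/(r_P+r_Q) = 0.7288.
C_P = 0.7288·C_{A0}·X = 0.7288×2.03×0.255 = 0.377 mol·L⁻¹.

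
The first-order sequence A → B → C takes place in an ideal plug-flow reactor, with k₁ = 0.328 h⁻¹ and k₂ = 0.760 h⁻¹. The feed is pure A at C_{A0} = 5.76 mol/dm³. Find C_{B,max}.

For a first-order series the maximum intermediate yield is C_{B,max}/C_{A0} = (k₁/k₂)^[k₂/(k₂−k₁)].
= (0.328/0.760)^(0.760/(0.760−0.328)) = (0.4316)^(1.759) = 0.2280.
C_{B,max} = 0.2280×5.76 = 1.31 mol/dm³.

1.31 mol/dm³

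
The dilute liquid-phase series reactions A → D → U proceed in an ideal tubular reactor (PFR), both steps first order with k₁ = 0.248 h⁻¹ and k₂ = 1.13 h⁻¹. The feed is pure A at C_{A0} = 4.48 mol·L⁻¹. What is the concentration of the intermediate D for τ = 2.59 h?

0.595 mol·L⁻¹

Solving the coupled first-order balances gives C_D(τ) = [k₁/(k₂−k₁)]·C_{A0}·(e^(−k₁τ) − e^(−k₂τ)).
e^(−k₁τ) = e^(−0.248×2.59) = e^(−0.6423) = 0.5261; e^(−k₂τ) = e^(−2.927) = 0.05357.
C_D = 0.248×4.48/(1.13−0.248) × (0.5261−0.05357) = 1.260×0.4725 = 0.5952 mol·L⁻¹.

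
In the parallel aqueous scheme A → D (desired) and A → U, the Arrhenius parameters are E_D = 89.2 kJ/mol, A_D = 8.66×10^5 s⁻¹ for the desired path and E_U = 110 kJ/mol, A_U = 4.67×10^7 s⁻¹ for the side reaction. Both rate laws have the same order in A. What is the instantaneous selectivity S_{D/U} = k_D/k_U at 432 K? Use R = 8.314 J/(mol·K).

6.07

Since both paths have the same order in A, the concentration cancels and S_{D/U} = k_D/k_U = (A_D/A_U)·exp[(E_U−E_D)/(RT)].
(E_U−E_D)/(RT) = (110−89.2)×10³/(8.314×432) = 20800/3592 = 5.791.
k_D/k_U = (8.66×10^5/4.67×10^7)·exp(5.791) = 0.01854 × 327.4 = 6.07.
Since E_D < E_U, lowering the temperature improves selectivity toward D.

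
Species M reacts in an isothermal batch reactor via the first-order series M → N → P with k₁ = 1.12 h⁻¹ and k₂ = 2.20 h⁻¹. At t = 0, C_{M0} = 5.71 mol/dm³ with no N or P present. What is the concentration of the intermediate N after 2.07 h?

Solving the coupled first-order balances gives C_N(t) = [k₁/(k₂−k₁)]·C_{M0}·(e^(−k₁t) − e^(−k₂t)).
e^(−k₁t) = e^(−1.12×2.07) = e^(−2.318) = 0.09843; e^(−k₂t) = e^(−4.554) = 0.01053.
C_N = 1.12×5.71/(2.20−1.12) × (0.09843−0.01053) = 5.921×0.08791 = 0.5205 mol/dm³.

0.521 mol/dm³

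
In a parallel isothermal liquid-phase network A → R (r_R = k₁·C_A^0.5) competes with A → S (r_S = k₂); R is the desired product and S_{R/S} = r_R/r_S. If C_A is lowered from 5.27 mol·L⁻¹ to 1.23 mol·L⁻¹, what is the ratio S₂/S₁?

0.483

S_{R/S} = (k₁/k₂)·C_A^0.5, so S₂/S₁ = (C_{A,2}/C_{A,1})^0.5.
= (1.23/5.27)^0.5 = (0.2334)^0.5 = 0.483.
Selectivity toward R falls as C_A falls — high-concentration operation is favoured.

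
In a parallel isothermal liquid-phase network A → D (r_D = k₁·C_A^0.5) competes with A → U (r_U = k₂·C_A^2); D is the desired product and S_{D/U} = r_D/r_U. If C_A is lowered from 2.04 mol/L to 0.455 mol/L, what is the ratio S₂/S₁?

S_{D/U} = (k₁/k₂)·C_A^-1.5, so S₂/S₁ = (C_{A,2}/C_{A,1})^-1.5.
= (0.455/2.04)^(-1.5) = (0.2230)^(-1.5) = 9.49.
Selectivity toward D rises as C_A falls — low-concentration operation is favoured.

9.49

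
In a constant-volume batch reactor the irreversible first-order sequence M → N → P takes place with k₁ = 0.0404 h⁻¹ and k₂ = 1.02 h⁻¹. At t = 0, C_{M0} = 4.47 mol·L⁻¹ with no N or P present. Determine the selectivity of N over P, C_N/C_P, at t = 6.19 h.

0.169

The intermediate concentration in a first-order A→B→C sequence is C_N = k₁C_{M0}(e^(−k₁t) − e^(−k₂t))/(k₂−k₁).
e^(−k₁t) = e^(−0.0404×6.19) = e^(−0.2501) = 0.7787; e^(−k₂t) = e^(−6.314) = 0.001811.
C_N = 0.0404×4.47/(1.02−0.0404) × (0.7787−0.001811) = 0.1843×0.7769 = 0.1432 mol·L⁻¹.
C_M = C_{M0}e^(−k₁t) = 3.481 mol·L⁻¹, so C_P = C_{M0}−C_M−C_N = 0.8458 mol·L⁻¹; C_N/C_P = 0.169.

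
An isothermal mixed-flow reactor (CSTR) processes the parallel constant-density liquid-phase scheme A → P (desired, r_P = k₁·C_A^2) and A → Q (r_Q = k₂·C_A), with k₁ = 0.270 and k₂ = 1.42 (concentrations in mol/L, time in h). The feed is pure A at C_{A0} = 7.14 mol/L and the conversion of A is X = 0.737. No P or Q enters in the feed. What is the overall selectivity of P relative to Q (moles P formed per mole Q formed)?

0.357

Exit C_A = C_{A0}(1−X) = 7.14×0.263 = 1.878 mol/L.
Rates in a CSTR are evaluated at the outlet concentration: r_P = 0.270×1.878^2 = 0.9521, r_Q = 1.42×1.878 = 2.667.
Overall selectivity = C_P/C_Q = r_Pτ/(r_Qτ) = r_P/r_Q = 0.357.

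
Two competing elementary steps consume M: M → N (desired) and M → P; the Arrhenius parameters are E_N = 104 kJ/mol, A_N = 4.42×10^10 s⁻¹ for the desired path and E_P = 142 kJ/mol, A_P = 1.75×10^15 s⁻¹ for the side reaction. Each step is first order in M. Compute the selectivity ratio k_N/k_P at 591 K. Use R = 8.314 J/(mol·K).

0.0577

With equal orders, S_{N/P} = k_N/k_P = (A_N/A_P)·exp[(E_P−E_N)/(RT)].
(E_P−E_N)/(RT) = (142−104)×10³/(8.314×591) = 38000/4914 = 7.734.
k_N/k_P = (4.42×10^10/1.75×10^15)·exp(7.734) = 2.526×10^-5 × 2284 = 0.0577.
Since E_N < E_P, lowering the temperature improves selectivity toward N.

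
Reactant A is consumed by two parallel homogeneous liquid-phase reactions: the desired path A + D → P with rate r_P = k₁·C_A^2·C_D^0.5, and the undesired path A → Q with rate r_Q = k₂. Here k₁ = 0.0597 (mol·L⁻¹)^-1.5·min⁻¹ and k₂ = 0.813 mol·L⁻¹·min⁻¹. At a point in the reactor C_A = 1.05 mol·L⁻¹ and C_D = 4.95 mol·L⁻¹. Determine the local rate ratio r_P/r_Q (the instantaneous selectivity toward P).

0.180

S_{P/Q} = r_P/r_Q = (k₁·C_A^2·C_D^0.5)/(k₂) = (k₁/k₂)·C_A^2·C_D^0.5.
= (0.0597×1.050^2×4.950^0.5) / (0.813) = 0.1464/0.8130 = 0.180.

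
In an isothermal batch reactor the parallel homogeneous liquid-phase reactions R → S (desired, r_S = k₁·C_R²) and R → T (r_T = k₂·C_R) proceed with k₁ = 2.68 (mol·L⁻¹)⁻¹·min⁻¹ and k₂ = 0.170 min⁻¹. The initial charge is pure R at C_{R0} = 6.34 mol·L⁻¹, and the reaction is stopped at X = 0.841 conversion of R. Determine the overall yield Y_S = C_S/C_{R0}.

C_R = C_{R0}(1−X) = 1.008 mol·L⁻¹.
Along a PFR/batch, dC_T/dC_R = −r_T/(r_S+r_T) = −k₂/(k₂+k₁·C_R).
Integrating from C_{R0} to C_R: C_T = (0.170/2.68)·ln[(0.170+2.68·6.34)/(0.170+2.68·1.01)] = 0.06343·ln(17.16/2.872) = 0.1134 mol·L⁻¹.
Then C_S = (C_{R0}−C_R) − C_T = 5.332 − 0.1134 = 5.219 mol·L⁻¹.
Y_S = C_S/C_{R0} = 5.219/6.34 = 0.823.

0.823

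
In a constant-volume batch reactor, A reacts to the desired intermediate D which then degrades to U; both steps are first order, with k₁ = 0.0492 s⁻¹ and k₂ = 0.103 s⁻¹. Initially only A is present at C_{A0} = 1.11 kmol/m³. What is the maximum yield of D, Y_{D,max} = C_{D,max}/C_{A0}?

0.243

Evaluating C_D at t_opt = ln(k₂/k₁)/(k₂−k₁) gives C_{D,max}/C_{A0} = (k₁/k₂)^[k₂/(k₂−k₁)].
= (0.0492/0.103)^(0.103/(0.103−0.0492)) = (0.4777)^(1.914) = 0.2430.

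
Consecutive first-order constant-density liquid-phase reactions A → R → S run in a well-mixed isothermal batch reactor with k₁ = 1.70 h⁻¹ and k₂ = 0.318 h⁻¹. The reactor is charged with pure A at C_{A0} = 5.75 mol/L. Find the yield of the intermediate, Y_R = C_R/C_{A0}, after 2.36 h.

0.559

Solving the coupled first-order balances gives C_R(t) = [k₁/(k₂−k₁)]·C_{A0}·(e^(−k₁t) − e^(−k₂t)).
e^(−k₁t) = e^(−1.70×2.36) = e^(−4.012) = 0.01810; e^(−k₂t) = e^(−0.7505) = 0.4721.
C_R = 1.70×5.75/(0.318−1.70) × (0.01810−0.4721) = (-7.073)×(-0.4540) = 3.211 mol/L.
Y_R = C_R/C_{A0} = 3.211/5.75 = 0.559.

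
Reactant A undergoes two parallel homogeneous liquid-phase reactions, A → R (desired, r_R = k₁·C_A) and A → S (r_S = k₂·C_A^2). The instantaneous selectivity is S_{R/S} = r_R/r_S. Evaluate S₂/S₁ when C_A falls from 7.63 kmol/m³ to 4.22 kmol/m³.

S_{R/S} = (k₁/k₂)·C_A⁻¹, so S₂/S₁ = (C_{A,2}/C_{A,1})⁻¹.
= 7.63/4.22 = 1.81.
Selectivity toward R rises as C_A falls — low-concentration operation is favoured.

1.81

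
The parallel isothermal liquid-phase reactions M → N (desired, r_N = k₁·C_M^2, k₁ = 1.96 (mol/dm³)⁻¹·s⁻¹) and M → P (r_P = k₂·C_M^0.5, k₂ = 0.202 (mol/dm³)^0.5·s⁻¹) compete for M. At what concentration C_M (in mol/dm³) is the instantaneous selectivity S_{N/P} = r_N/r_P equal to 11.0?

S_{N/P} = (k₁/k₂)·C_M^1.5 ⇒ C_M = (S·k₂/k₁)^(1/1.5).
= (11.0×0.202/1.96)^(0.6667) = (1.134)^(0.6667) = 1.09 mol/dm³.

1.09 mol/dm³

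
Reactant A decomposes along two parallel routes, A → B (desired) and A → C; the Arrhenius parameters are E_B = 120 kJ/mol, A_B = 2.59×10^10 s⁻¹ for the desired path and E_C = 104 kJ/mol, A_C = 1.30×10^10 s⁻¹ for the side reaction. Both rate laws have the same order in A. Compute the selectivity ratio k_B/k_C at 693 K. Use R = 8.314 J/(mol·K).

0.124

Since both paths have the same order in A, the concentration cancels and S_{B/C} = k_B/k_C = (A_B/A_C)·exp[(E_C−E_B)/(RT)].
(E_C−E_B)/(RT) = (104−120)×10³/(8.314×693) = -16000/5762 = -2.777.
k_B/k_C = (2.59×10^10/1.30×10^10)·exp(-2.777) = 1.992 × 0.06222 = 0.124.
Since E_B > E_C, raising the temperature improves selectivity toward B.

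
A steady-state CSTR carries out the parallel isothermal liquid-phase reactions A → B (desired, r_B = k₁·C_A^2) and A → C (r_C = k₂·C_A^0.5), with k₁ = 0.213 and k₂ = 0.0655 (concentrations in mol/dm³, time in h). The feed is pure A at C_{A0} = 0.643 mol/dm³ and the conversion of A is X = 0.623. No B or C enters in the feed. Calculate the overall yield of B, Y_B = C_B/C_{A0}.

0.174

Exit C_A = C_{A0}(1−X) = 0.643×0.377 = 0.2424 mol/dm³.
In a CSTR the entire volume is at exit conditions, so r_B = 0.213×0.2424^2 = 0.01252 and r_C = 0.0655×0.2424^0.5 = 0.03225.
Fraction of consumed A going to B: r_B/(r_B+r_C) = 0.2796.
C_B = 0.2796·C_{A0}·X = 0.2796×0.643×0.623 = 0.112 mol/dm³; Y_B = C_B/C_{A0} = 0.174.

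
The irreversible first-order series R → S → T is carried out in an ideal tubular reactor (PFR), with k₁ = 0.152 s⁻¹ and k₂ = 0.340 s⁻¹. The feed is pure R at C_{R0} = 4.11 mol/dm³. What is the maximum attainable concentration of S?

0.958 mol/dm³

For a first-order series the maximum intermediate yield is C_{S,max}/C_{R0} = (k₁/k₂)^[k₂/(k₂−k₁)].
= (0.152/0.340)^(0.340/(0.340−0.152)) = (0.4471)^(1.809) = 0.2332.
C_{S,max} = 0.2332×4.11 = 0.958 mol/dm³.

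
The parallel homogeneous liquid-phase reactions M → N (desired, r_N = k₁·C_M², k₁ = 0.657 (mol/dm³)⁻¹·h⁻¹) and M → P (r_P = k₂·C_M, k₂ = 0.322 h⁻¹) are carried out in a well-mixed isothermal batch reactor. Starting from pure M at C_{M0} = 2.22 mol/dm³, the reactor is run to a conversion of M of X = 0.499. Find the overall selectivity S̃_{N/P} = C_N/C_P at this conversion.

C_M = C_{M0}(1−X) = 1.112 mol/dm³.
Along a PFR/batch, dC_P/dC_M = −r_P/(r_N+r_P) = −k₂/(k₂+k₁·C_M).
Integrating from C_{M0} to C_M: C_P = (0.322/0.657)·ln[(0.322+0.657·2.22)/(0.322+0.657·1.11)] = 0.4901·ln(1.781/1.053) = 0.2576 mol/dm³.
Then C_N = (C_{M0}−C_M) − C_P = 1.108 − 0.2576 = 0.8502 mol/dm³.
S̃_{N/P} = C_N/C_P = 0.8502/0.2576 = 3.30.

3.30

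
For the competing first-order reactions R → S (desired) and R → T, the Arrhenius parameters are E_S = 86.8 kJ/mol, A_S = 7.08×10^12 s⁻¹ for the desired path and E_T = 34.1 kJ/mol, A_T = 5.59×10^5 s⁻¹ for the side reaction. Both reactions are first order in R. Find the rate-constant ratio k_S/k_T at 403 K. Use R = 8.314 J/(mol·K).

1.87

With equal orders, S_{S/T} = k_S/k_T = (A_S/A_T)·exp[(E_T−E_S)/(RT)].
(E_T−E_S)/(RT) = (34.1−86.8)×10³/(8.314×403) = -52700/3351 = -15.73.
k_S/k_T = (7.08×10^12/5.59×10^5)·exp(-15.73) = 1.267×10^7 × 1.476×10^-7 = 1.87.
Since E_S > E_T, raising the temperature improves selectivity toward S.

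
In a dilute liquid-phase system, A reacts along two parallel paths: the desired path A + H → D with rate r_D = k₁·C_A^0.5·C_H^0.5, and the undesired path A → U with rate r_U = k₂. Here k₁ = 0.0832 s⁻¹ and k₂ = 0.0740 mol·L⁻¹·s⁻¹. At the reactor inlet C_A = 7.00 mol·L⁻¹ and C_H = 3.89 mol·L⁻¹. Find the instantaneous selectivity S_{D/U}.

5.87

S_{D/U} = r_D/r_U = (k₁·C_A^0.5·C_H^0.5)/(k₂) = (k₁/k₂)·C_A^0.5·C_H^0.5.
= (0.0832×7.000^0.5×3.890^0.5) / (0.0740) = 0.4342/0.07400 = 5.87.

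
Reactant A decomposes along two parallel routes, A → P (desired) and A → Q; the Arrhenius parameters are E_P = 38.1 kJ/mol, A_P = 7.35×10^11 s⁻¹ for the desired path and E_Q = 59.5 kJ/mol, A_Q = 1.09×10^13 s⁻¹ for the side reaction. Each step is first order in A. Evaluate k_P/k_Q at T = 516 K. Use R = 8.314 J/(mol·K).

9.89

With equal orders, S_{P/Q} = k_P/k_Q = (A_P/A_Q)·exp[(E_Q−E_P)/(RT)].
(E_Q−E_P)/(RT) = (59.5−38.1)×10³/(8.314×516) = 21400/4290 = 4.988.
k_P/k_Q = (7.35×10^11/1.09×10^13)·exp(4.988) = 0.06743 × 146.7 = 9.89.
Since E_P < E_Q, lowering the temperature improves selectivity toward P.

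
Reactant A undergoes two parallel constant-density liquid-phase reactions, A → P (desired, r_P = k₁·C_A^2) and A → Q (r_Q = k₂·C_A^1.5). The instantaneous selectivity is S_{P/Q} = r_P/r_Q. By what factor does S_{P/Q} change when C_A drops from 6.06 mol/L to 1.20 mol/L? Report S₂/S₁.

0.445

S_{P/Q} = (k₁/k₂)·C_A^0.5, so S₂/S₁ = (C_{A,2}/C_{A,1})^0.5.
= (1.20/6.06)^0.5 = (0.1980)^0.5 = 0.445.
Selectivity toward P falls as C_A falls — high-concentration operation is favoured.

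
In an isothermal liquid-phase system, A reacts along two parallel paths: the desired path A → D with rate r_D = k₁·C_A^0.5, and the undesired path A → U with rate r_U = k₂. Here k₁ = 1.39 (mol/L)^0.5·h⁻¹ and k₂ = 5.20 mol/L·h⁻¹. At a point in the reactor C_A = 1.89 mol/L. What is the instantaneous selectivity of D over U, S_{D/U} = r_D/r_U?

0.367

S_{D/U} = r_D/r_U = (k₁·C_A^0.5)/(k₂) = (k₁/k₂)·C_A^0.5.
= (1.39×1.890^0.5) / (5.20) = 1.911/5.200 = 0.367.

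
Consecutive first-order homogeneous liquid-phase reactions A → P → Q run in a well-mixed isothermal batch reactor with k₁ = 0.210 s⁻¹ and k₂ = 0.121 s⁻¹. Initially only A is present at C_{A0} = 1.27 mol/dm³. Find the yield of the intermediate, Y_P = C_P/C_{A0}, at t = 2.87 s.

Solving the coupled first-order balances gives C_P(t) = [k₁/(k₂−k₁)]·C_{A0}·(e^(−k₁t) − e^(−k₂t)).
e^(−k₁t) = e^(−0.210×2.87) = e^(−0.6027) = 0.5473; e^(−k₂t) = e^(−0.3473) = 0.7066.
C_P = 0.210×1.27/(0.121−0.210) × (0.5473−0.7066) = (-2.997)×(-0.1593) = 0.4773 mol/dm³.
Y_P = C_P/C_{A0} = 0.4773/1.27 = 0.376.

0.376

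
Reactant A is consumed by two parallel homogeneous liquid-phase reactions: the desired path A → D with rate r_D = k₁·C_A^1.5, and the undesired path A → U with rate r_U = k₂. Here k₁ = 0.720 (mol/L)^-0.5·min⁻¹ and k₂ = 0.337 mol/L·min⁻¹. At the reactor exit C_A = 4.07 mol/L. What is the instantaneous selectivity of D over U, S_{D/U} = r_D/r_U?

S_{D/U} = r_D/r_U = (k₁·C_A^1.5)/(k₂) = (k₁/k₂)·C_A^1.5.
= (0.720×4.070^1.5) / (0.337) = 5.912/0.3370 = 17.5.

17.5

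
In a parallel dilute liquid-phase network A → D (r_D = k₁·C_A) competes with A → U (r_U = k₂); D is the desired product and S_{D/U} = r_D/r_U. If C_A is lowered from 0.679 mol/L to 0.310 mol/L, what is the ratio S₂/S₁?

S_{D/U} = (k₁/k₂)·C_A, so S₂/S₁ = (C_{A,2}/C_{A,1}).
= 0.310/0.679 = 0.457.
Selectivity toward D falls as C_A falls — high-concentration operation is favoured.

0.457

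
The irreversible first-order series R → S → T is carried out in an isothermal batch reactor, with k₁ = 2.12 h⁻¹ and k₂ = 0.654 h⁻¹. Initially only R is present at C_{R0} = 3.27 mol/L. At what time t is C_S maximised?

Setting dC_S/dt = 0 gives t_opt = ln(k₂/k₁)/(k₂−k₁).
= ln(0.654/2.12)/(0.654−2.12) = ln(0.3085)/-1.466 = -1.176/-1.466 = 0.802 h.

0.802 h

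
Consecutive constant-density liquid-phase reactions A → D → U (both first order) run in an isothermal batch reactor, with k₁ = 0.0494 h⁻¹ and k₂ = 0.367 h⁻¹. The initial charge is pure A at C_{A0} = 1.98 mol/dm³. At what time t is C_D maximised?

For first-order series the maximum of C_D occurs at t_opt = ln(k₂/k₁)/(k₂−k₁).
= ln(0.367/0.0494)/(0.367−0.0494) = ln(7.429)/0.3176 = 2.005/0.3176 = 6.31 h.

6.31 h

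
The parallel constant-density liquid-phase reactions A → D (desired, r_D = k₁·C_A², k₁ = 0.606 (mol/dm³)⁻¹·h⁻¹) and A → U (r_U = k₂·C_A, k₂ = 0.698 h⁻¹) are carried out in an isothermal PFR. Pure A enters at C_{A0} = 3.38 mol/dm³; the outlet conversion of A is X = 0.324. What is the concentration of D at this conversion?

C_A = C_{A0}(1−X) = 2.285 mol/dm³.
Along a PFR/batch, dC_U/dC_A = −r_U/(r_D+r_U) = −k₂/(k₂+k₁·C_A).
Integrating from C_{A0} to C_A: C_U = (0.698/0.606)·ln[(0.698+0.606·3.38)/(0.698+0.606·2.28)] = 1.152·ln(2.746/2.083) = 0.3186 mol/dm³.
Then C_D = (C_{A0}−C_A) − C_U = 1.095 − 0.3186 = 0.7765 mol/dm³.

0.777 mol/dm³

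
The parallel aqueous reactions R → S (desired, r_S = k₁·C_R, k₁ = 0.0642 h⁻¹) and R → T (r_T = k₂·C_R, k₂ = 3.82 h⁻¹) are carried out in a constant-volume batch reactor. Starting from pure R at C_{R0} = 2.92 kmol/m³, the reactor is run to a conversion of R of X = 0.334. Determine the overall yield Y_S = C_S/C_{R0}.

C_R = C_{R0}(1−X) = 1.945 kmol/m³.
Both paths are first order in R, so the instantaneous fraction to S is constant: dC_S/d(−C_R) = k₁/(k₁+k₂) = 0.01653.
C_S = 0.01653·(C_{R0}−C_R) = 0.01653×0.9753 = 0.0161 kmol/m³.
Y_S = C_S/C_{R0} = 0.01612/2.92 = 0.00552.

0.00552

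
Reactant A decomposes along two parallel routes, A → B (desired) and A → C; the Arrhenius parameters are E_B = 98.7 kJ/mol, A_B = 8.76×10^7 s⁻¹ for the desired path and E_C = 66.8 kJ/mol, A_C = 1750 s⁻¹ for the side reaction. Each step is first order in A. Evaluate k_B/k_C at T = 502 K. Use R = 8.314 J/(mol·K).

With equal orders, S_{B/C} = k_B/k_C = (A_B/A_C)·exp[(E_C−E_B)/(RT)].
(E_C−E_B)/(RT) = (66.8−98.7)×10³/(8.314×502) = -31900/4174 = -7.643.
k_B/k_C = (8.76×10^7/1750)·exp(-7.643) = 50057 × 4.793×10^-4 = 24.0.
Since E_B > E_C, raising the temperature improves selectivity toward B.

24.0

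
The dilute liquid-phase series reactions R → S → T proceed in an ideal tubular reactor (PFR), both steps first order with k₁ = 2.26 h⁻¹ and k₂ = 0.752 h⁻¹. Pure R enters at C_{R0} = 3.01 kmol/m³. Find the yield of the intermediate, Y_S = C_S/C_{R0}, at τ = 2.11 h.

The intermediate concentration in a first-order A→B→C sequence is C_S = k₁C_{R0}(e^(−k₁τ) − e^(−k₂τ))/(k₂−k₁).
e^(−k₁τ) = e^(−2.26×2.11) = e^(−4.769) = 0.008492; e^(−k₂τ) = e^(−1.587) = 0.2046.
C_S = 2.26×3.01/(0.752−2.26) × (0.008492−0.2046) = (-4.511)×(-0.1961) = 0.8846 kmol/m³.
Y_S = C_S/C_{R0} = 0.8846/3.01 = 0.294.

0.294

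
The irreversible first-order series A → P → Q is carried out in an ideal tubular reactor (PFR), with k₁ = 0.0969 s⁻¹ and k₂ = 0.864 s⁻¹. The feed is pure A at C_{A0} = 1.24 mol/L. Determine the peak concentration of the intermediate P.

Evaluating C_P at τ_opt = ln(k₂/k₁)/(k₂−k₁) gives C_{P,max}/C_{A0} = (k₁/k₂)^[k₂/(k₂−k₁)].
= (0.0969/0.864)^(0.864/(0.864−0.0969)) = (0.1122)^(1.126) = 0.08507.
C_{P,max} = 0.08507×1.24 = 0.105 mol/L.

0.105 mol/L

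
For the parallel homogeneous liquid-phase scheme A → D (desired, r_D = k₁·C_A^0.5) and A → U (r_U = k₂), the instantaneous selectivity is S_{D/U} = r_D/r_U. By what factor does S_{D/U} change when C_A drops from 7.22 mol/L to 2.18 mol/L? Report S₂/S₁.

0.549

S_{D/U} = (k₁/k₂)·C_A^0.5, so S₂/S₁ = (C_{A,2}/C_{A,1})^0.5.
= (2.18/7.22)^0.5 = (0.3019)^0.5 = 0.549.
Selectivity toward D falls as C_A falls — high-concentration operation is favoured.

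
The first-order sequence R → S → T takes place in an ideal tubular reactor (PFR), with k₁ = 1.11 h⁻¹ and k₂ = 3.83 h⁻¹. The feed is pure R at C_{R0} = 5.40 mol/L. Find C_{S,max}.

0.944 mol/L

For a first-order series the maximum intermediate yield is C_{S,max}/C_{R0} = (k₁/k₂)^[k₂/(k₂−k₁)].
= (1.11/3.83)^(3.83/(3.83−1.11)) = (0.2898)^(1.408) = 0.1748.
C_{S,max} = 0.1748×5.40 = 0.944 mol/L.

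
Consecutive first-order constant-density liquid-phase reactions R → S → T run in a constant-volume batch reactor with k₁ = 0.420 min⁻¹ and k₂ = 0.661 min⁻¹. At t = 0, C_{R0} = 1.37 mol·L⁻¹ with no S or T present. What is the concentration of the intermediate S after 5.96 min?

The intermediate concentration in a first-order A→B→C sequence is C_S = k₁C_{R0}(e^(−k₁t) − e^(−k₂t))/(k₂−k₁).
e^(−k₁t) = e^(−0.420×5.96) = e^(−2.503) = 0.08182; e^(−k₂t) = e^(−3.940) = 0.01946.
C_S = 0.420×1.37/(0.661−0.420) × (0.08182−0.01946) = 2.388×0.06237 = 0.1489 mol·L⁻¹.

0.149 mol·L⁻¹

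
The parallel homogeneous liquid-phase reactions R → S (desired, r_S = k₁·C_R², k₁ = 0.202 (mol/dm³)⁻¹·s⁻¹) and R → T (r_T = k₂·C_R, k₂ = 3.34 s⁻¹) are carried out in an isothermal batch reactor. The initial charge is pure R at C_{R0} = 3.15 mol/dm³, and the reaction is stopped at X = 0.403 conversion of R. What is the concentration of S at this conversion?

C_R = C_{R0}(1−X) = 1.881 mol/dm³.
Along a PFR/batch, dC_T/dC_R = −r_T/(r_S+r_T) = −k₂/(k₂+k₁·C_R).
Integrating from C_{R0} to C_R: C_T = (3.34/0.202)·ln[(3.34+0.202·3.15)/(3.34+0.202·1.88)] = 16.53·ln(3.976/3.720) = 1.102 mol/dm³.
Then C_S = (C_{R0}−C_R) − C_T = 1.269 − 1.102 = 0.1672 mol/dm³.

0.167 mol/dm³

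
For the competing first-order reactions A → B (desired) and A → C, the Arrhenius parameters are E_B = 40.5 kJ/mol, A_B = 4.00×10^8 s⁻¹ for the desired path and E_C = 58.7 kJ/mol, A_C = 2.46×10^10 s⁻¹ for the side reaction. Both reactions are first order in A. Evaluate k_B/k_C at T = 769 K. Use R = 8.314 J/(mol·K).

k_B/k_C = (A_B/A_C)·exp[−(E_B−E_C)/(RT)] = (A_B/A_C)·exp[(E_C−E_B)/(RT)].
(E_C−E_B)/(RT) = (58.7−40.5)×10³/(8.314×769) = 18200/6393 = 2.847.
k_B/k_C = (4.00×10^8/2.46×10^10)·exp(2.847) = 0.01626 × 17.23 = 0.280.
Since E_B < E_C, lowering the temperature improves selectivity toward B.

0.280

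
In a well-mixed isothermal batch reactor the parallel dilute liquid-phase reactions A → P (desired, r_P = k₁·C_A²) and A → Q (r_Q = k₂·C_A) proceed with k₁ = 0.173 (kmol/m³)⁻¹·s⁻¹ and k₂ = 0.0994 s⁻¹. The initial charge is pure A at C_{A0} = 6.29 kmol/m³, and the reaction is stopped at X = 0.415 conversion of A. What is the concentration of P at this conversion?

C_A = C_{A0}(1−X) = 3.680 kmol/m³.
Along a PFR/batch, dC_Q/dC_A = −r_Q/(r_P+r_Q) = −k₂/(k₂+k₁·C_A).
Integrating from C_{A0} to C_A: C_Q = (0.0994/0.173)·ln[(0.0994+0.173·6.29)/(0.0994+0.173·3.68)] = 0.5746·ln(1.188/0.7360) = 0.2749 kmol/m³.
Then C_P = (C_{A0}−C_A) − C_Q = 2.610 − 0.2749 = 2.335 kmol/m³.

2.34 kmol/m³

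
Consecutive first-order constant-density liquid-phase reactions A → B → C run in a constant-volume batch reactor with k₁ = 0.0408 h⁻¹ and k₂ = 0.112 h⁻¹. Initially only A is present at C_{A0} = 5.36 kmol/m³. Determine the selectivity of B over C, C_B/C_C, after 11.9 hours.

1.10

For first-order series with pure A initially, C_B(t) = k₁C_{A0}/(k₂−k₁)·(e^(−k₁t) − e^(−k₂t)).
e^(−k₁t) = e^(−0.0408×11.9) = e^(−0.4855) = 0.6154; e^(−k₂t) = e^(−1.333) = 0.2637.
C_B = 0.0408×5.36/(0.112−0.0408) × (0.6154−0.2637) = 3.071×0.3516 = 1.080 kmol/m³.
C_A = C_{A0}e^(−k₁t) = 3.298 kmol/m³, so C_C = C_{A0}−C_A−C_B = 0.9815 kmol/m³; C_B/C_C = 1.10.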